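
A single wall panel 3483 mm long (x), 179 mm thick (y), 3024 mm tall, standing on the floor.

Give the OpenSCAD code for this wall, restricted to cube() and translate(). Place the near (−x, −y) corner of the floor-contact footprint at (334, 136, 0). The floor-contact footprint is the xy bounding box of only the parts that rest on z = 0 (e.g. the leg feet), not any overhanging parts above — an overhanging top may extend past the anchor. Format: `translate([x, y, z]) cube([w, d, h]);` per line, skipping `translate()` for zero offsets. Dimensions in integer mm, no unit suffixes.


translate([334, 136, 0]) cube([3483, 179, 3024]);


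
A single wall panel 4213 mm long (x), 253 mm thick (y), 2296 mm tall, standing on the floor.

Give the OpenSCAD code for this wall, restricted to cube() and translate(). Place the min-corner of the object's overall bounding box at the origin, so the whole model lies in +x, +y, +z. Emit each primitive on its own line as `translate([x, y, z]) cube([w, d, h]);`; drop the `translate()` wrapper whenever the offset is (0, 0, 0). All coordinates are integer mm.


cube([4213, 253, 2296]);


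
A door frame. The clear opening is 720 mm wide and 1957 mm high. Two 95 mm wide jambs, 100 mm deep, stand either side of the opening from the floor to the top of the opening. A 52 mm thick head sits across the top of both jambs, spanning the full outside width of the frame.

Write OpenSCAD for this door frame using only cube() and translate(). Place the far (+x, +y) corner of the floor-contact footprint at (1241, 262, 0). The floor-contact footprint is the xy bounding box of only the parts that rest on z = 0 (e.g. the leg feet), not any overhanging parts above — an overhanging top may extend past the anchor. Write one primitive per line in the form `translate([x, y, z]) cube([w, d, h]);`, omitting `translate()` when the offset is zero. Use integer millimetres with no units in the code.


translate([331, 162, 0]) cube([95, 100, 1957]);
translate([1146, 162, 0]) cube([95, 100, 1957]);
translate([331, 162, 1957]) cube([910, 100, 52]);


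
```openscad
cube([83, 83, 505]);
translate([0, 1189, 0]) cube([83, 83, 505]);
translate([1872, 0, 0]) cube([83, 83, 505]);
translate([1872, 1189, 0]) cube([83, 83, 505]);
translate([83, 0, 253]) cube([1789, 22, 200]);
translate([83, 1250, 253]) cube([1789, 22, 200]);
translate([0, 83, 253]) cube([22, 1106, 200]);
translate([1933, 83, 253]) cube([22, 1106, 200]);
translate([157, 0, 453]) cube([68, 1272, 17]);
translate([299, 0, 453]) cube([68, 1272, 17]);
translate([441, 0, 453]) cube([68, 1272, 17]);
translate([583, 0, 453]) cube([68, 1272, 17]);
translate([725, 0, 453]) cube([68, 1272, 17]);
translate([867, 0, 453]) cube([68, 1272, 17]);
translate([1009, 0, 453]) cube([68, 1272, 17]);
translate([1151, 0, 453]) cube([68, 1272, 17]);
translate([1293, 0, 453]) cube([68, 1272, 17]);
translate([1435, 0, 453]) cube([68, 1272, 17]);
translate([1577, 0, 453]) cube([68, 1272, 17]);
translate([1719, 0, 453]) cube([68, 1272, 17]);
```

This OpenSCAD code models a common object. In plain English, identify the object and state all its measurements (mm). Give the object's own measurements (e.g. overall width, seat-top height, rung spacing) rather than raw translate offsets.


A bed frame 1955 mm long (x) by 1272 mm wide (y). Four 83×83 mm corner posts, 505 mm tall, at the corners of the footprint. Four rails of 22 mm thickness and 200 mm height run between adjacent posts with their undersides at z = 253 mm, their outer faces flush with the outside of the frame (the two x-running rails run between the posts' inner faces; the two y-running rails run between the posts' inner faces). 12 slats, each 68 mm wide (x) and 17 mm thick, lie across the top of the two x-running rails, running the full 1272 mm width of the frame in y; along x they sit between the end posts with a 74 mm gap after the −x posts and between neighbouring slats, leaving 85 mm before the +x posts.


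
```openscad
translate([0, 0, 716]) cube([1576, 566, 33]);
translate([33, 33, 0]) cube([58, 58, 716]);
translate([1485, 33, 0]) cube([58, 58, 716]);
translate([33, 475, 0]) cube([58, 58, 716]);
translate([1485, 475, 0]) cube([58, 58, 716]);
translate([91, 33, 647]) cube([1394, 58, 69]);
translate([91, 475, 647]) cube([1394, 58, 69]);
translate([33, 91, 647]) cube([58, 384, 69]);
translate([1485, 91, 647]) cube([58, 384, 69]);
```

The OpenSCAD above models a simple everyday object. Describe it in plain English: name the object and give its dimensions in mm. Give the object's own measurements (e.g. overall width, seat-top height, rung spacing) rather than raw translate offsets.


A rectangular dining table. The top is 1576×566×33 mm with its upper surface at z = 749 mm. It stands on four 58×58 mm square legs, each inset 33 mm from the nearest pair of top edges, running from the floor to the underside of the top. Four apron rails, 58 mm thick and 69 mm tall, run between adjacent legs with their top edges flush with the underside of the top and their outer faces flush with the legs' outer faces.


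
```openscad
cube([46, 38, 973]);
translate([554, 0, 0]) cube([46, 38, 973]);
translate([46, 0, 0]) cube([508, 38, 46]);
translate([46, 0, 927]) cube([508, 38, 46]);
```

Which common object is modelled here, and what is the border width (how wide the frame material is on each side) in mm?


A picture frame. The border width is 46 mm.

Four thin pieces enclosing a rectangular opening — a picture frame. The two full-height stiles are 973 mm tall; the top rail sits at z = 927 and is 46 mm tall, so the border above the opening is 973 − 927 = 46 mm, matching the stile x-width.


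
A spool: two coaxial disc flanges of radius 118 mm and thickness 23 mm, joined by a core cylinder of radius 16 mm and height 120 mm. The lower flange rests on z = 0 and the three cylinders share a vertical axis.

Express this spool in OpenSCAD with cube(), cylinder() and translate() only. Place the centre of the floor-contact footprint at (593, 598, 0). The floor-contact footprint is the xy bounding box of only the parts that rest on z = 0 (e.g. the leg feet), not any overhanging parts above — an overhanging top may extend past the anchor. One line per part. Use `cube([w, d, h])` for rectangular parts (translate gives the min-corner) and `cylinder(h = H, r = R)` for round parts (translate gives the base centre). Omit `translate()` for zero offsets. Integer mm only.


translate([593, 598, 0]) cylinder(h = 23, r = 118);
translate([593, 598, 23]) cylinder(h = 120, r = 16);
translate([593, 598, 143]) cylinder(h = 23, r = 118);


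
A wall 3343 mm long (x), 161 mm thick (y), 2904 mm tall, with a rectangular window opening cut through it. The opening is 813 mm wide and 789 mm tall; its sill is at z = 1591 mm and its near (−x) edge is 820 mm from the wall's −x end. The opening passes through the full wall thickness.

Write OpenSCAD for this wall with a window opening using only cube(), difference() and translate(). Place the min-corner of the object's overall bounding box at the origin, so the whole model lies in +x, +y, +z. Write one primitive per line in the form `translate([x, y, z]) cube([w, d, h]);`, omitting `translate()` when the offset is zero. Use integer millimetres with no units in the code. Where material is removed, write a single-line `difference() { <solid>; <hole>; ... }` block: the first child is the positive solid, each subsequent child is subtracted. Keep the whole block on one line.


difference() { cube([3343, 161, 2904]); translate([820, 0, 1591]) cube([813, 161, 789]); }


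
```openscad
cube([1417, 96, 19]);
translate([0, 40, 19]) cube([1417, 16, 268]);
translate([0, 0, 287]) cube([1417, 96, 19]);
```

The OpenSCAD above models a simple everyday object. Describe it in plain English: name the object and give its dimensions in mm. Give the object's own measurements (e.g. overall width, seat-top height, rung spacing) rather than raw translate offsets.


An I-beam lying along x, 1417 mm long. Overall section height 306 mm. Two flanges 96 mm wide (y) and 19 mm thick, one on the floor and one at the top; a web 16 mm thick runs between them, centred on the flange width.


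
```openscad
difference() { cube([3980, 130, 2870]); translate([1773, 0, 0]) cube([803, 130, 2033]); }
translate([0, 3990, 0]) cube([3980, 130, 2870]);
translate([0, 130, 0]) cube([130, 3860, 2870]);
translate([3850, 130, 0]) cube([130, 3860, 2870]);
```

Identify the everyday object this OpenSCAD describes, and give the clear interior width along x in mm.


A single room. The interior width is 3720 mm.

Four walls enclosing a rectangle with a door in the front wall — a room. Outside width 3980 minus two 130 mm walls gives 3720 mm.


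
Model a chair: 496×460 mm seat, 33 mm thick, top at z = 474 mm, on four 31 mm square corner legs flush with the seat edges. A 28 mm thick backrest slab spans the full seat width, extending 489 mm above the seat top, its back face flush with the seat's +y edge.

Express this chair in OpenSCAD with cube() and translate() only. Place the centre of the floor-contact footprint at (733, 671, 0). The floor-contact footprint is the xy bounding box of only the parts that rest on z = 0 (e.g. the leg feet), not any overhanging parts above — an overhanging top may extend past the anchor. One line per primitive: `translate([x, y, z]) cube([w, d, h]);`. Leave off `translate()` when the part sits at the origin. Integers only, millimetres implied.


translate([485, 441, 441]) cube([496, 460, 33]);
translate([485, 441, 0]) cube([31, 31, 441]);
translate([950, 441, 0]) cube([31, 31, 441]);
translate([485, 870, 0]) cube([31, 31, 441]);
translate([950, 870, 0]) cube([31, 31, 441]);
translate([485, 873, 474]) cube([496, 28, 489]);


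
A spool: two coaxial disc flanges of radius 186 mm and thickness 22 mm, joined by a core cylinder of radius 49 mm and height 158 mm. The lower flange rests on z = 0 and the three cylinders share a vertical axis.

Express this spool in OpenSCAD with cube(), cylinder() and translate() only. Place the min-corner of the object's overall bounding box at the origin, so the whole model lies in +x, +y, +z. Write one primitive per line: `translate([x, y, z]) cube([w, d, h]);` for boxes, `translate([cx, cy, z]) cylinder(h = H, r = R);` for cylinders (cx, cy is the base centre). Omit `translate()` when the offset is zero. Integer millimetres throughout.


translate([186, 186, 0]) cylinder(h = 22, r = 186);
translate([186, 186, 22]) cylinder(h = 158, r = 49);
translate([186, 186, 180]) cylinder(h = 22, r = 186);


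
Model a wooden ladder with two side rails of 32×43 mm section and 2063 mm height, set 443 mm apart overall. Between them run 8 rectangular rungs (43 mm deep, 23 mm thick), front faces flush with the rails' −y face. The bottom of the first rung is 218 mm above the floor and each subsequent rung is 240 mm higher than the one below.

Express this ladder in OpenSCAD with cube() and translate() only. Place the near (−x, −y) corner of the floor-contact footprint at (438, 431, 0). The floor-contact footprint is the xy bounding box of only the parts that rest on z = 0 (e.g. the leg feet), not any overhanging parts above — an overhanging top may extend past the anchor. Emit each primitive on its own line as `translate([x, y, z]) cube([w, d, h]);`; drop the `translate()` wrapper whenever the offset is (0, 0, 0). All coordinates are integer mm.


translate([438, 431, 0]) cube([32, 43, 2063]);
translate([849, 431, 0]) cube([32, 43, 2063]);
translate([470, 431, 218]) cube([379, 43, 23]);
translate([470, 431, 458]) cube([379, 43, 23]);
translate([470, 431, 698]) cube([379, 43, 23]);
translate([470, 431, 938]) cube([379, 43, 23]);
translate([470, 431, 1178]) cube([379, 43, 23]);
translate([470, 431, 1418]) cube([379, 43, 23]);
translate([470, 431, 1658]) cube([379, 43, 23]);
translate([470, 431, 1898]) cube([379, 43, 23]);


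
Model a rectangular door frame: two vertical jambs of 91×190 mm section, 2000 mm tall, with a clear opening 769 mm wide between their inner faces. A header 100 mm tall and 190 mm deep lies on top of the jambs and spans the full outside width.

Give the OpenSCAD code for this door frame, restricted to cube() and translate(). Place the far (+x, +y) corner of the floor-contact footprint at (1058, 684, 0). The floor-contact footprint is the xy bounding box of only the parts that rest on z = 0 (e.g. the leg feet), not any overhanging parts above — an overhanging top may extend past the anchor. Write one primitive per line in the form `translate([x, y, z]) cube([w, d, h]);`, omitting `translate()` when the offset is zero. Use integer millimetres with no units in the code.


translate([107, 494, 0]) cube([91, 190, 2000]);
translate([967, 494, 0]) cube([91, 190, 2000]);
translate([107, 494, 2000]) cube([951, 190, 100]);


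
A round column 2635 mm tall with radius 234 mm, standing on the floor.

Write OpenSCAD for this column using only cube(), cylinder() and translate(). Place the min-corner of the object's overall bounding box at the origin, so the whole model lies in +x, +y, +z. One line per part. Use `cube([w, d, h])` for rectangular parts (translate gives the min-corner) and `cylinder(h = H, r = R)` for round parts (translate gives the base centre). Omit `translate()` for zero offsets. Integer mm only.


translate([234, 234, 0]) cylinder(h = 2635, r = 234);


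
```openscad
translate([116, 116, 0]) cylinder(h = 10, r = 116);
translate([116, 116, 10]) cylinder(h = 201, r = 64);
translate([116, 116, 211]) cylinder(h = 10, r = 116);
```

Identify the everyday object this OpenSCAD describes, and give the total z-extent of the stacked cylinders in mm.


A spool. The overall height is 221 mm.

Three coaxial cylinders, large–small–large — a spool. Two 10 mm flanges and a 201 mm core give 10 + 201 + 10 = 221 mm.


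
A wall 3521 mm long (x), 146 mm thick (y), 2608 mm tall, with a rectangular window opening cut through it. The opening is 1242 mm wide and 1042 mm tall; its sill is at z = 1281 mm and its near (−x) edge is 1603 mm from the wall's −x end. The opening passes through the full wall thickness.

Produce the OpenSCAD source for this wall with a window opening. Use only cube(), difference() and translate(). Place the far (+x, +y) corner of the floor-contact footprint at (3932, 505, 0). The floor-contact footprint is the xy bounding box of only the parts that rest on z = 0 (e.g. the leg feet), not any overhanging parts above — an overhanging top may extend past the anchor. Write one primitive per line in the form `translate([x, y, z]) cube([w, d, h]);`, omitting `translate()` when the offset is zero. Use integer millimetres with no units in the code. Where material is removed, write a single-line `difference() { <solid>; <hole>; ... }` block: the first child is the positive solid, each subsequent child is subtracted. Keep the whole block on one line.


difference() { translate([411, 359, 0]) cube([3521, 146, 2608]); translate([2014, 359, 1281]) cube([1242, 146, 1042]); }


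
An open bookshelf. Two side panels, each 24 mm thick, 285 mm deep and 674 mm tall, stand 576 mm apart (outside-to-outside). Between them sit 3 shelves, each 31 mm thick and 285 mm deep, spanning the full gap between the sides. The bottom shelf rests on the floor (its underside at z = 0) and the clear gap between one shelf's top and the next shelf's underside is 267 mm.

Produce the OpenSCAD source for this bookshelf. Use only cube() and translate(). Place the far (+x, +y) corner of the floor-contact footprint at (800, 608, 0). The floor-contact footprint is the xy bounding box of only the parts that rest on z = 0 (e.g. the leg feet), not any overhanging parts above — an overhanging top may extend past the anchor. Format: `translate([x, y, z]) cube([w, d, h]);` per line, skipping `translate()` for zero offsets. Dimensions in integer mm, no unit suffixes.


translate([224, 323, 0]) cube([24, 285, 674]);
translate([776, 323, 0]) cube([24, 285, 674]);
translate([248, 323, 0]) cube([528, 285, 31]);
translate([248, 323, 298]) cube([528, 285, 31]);
translate([248, 323, 596]) cube([528, 285, 31]);


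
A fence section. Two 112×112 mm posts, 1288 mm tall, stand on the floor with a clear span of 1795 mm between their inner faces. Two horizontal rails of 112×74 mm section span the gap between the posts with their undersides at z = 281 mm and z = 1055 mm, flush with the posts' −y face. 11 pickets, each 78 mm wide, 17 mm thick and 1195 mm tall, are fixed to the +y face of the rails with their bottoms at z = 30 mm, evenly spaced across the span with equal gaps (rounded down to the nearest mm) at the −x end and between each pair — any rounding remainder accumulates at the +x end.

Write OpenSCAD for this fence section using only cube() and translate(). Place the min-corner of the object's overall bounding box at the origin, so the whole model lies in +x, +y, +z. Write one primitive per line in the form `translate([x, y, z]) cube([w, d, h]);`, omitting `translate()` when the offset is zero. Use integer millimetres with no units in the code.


cube([112, 112, 1288]);
translate([1907, 0, 0]) cube([112, 112, 1288]);
translate([112, 0, 281]) cube([1795, 112, 74]);
translate([112, 0, 1055]) cube([1795, 112, 74]);
translate([190, 112, 30]) cube([78, 17, 1195]);
translate([346, 112, 30]) cube([78, 17, 1195]);
translate([502, 112, 30]) cube([78, 17, 1195]);
translate([658, 112, 30]) cube([78, 17, 1195]);
translate([814, 112, 30]) cube([78, 17, 1195]);
translate([970, 112, 30]) cube([78, 17, 1195]);
translate([1126, 112, 30]) cube([78, 17, 1195]);
translate([1282, 112, 30]) cube([78, 17, 1195]);
translate([1438, 112, 30]) cube([78, 17, 1195]);
translate([1594, 112, 30]) cube([78, 17, 1195]);
translate([1750, 112, 30]) cube([78, 17, 1195]);


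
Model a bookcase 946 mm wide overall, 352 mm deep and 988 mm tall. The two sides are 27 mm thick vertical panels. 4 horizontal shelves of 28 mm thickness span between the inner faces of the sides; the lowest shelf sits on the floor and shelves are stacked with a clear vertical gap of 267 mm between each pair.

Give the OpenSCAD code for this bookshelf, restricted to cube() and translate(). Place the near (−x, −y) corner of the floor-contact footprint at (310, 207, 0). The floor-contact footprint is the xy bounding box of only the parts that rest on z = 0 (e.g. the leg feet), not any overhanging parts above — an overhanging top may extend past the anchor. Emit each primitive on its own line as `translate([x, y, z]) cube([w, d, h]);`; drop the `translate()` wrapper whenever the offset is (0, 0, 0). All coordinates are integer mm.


translate([310, 207, 0]) cube([27, 352, 988]);
translate([1229, 207, 0]) cube([27, 352, 988]);
translate([337, 207, 0]) cube([892, 352, 28]);
translate([337, 207, 295]) cube([892, 352, 28]);
translate([337, 207, 590]) cube([892, 352, 28]);
translate([337, 207, 885]) cube([892, 352, 28]);


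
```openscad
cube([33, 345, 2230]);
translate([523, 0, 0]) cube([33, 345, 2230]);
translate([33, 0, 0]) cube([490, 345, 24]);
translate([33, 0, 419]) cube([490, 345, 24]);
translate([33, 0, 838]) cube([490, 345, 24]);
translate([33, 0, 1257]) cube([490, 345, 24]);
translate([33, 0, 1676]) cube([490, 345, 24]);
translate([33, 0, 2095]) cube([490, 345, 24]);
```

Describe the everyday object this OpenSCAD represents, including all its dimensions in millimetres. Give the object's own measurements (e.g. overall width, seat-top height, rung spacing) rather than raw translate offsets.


An open bookshelf. Two side panels, each 33 mm thick, 345 mm deep and 2230 mm tall, stand 556 mm apart (outside-to-outside). Between them sit 6 shelves, each 24 mm thick and 345 mm deep, spanning the full gap between the sides. The bottom shelf rests on the floor (its underside at z = 0) and the clear gap between one shelf's top and the next shelf's underside is 395 mm.


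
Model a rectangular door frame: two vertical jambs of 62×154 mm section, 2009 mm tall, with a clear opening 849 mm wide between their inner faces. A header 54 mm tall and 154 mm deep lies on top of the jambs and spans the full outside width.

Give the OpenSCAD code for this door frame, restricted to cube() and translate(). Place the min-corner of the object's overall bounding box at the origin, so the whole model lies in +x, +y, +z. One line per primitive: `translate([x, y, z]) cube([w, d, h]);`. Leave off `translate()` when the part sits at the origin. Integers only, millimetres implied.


cube([62, 154, 2009]);
translate([911, 0, 0]) cube([62, 154, 2009]);
translate([0, 0, 2009]) cube([973, 154, 54]);


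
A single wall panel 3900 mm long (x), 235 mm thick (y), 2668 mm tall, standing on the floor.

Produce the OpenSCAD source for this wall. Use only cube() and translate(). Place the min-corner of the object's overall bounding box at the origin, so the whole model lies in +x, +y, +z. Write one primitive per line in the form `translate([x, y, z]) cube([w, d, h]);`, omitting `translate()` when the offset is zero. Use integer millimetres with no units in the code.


cube([3900, 235, 2668]);


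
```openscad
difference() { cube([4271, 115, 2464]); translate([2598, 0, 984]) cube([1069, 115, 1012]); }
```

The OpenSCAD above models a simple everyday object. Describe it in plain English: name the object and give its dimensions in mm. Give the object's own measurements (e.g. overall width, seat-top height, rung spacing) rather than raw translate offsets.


A wall 4271 mm long (x), 115 mm thick (y), 2464 mm tall, with a rectangular window opening cut through it. The opening is 1069 mm wide and 1012 mm tall; its sill is at z = 984 mm and its near (−x) edge is 2598 mm from the wall's −x end. The opening passes through the full wall thickness.


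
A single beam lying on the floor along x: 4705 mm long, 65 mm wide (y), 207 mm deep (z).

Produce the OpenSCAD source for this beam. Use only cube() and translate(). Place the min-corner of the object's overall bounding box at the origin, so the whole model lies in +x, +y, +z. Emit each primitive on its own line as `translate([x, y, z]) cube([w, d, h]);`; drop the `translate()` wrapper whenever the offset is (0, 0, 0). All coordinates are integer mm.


cube([4705, 65, 207]);


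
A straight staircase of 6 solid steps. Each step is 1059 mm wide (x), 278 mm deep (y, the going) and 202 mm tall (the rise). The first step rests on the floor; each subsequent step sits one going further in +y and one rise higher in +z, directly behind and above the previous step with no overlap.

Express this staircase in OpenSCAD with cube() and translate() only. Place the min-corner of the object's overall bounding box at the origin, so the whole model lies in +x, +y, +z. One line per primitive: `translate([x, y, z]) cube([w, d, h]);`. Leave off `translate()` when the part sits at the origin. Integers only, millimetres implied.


cube([1059, 278, 202]);
translate([0, 278, 202]) cube([1059, 278, 202]);
translate([0, 556, 404]) cube([1059, 278, 202]);
translate([0, 834, 606]) cube([1059, 278, 202]);
translate([0, 1112, 808]) cube([1059, 278, 202]);
translate([0, 1390, 1010]) cube([1059, 278, 202]);


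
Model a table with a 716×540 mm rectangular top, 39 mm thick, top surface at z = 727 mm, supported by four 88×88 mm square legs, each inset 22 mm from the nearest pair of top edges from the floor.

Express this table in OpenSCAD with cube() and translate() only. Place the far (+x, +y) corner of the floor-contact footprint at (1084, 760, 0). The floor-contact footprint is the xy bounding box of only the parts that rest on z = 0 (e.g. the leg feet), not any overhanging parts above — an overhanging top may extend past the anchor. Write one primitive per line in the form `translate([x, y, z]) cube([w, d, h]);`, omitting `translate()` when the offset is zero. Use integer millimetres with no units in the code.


translate([390, 242, 688]) cube([716, 540, 39]);
translate([412, 264, 0]) cube([88, 88, 688]);
translate([996, 264, 0]) cube([88, 88, 688]);
translate([412, 672, 0]) cube([88, 88, 688]);
translate([996, 672, 0]) cube([88, 88, 688]);


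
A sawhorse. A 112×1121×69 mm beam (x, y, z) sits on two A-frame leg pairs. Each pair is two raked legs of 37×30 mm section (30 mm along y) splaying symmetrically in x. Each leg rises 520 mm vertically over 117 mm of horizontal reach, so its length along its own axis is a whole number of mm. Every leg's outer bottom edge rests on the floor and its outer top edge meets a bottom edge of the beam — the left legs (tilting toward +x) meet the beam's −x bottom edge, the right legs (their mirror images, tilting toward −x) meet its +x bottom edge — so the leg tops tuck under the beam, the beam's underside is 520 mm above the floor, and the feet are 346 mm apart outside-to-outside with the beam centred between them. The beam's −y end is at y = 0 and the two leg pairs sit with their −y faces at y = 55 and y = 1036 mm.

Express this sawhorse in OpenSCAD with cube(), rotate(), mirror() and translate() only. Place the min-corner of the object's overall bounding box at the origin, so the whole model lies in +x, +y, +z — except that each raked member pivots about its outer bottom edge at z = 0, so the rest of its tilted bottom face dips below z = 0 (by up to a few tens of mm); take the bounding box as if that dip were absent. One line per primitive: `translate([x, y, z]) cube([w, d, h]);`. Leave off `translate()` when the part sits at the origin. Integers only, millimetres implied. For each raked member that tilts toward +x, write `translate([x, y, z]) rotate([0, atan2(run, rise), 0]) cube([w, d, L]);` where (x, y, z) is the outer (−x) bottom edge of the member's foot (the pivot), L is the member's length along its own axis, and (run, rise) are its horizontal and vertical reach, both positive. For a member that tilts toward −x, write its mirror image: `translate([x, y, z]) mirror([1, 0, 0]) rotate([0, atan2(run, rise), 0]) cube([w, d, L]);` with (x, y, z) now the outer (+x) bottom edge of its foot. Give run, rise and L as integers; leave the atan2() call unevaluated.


translate([117, 0, 520]) cube([112, 1121, 69]);
translate([0, 55, 0]) rotate([0, atan2(117, 520), 0]) cube([37, 30, 533]);
translate([346, 55, 0]) mirror([1, 0, 0]) rotate([0, atan2(117, 520), 0]) cube([37, 30, 533]);
translate([0, 1036, 0]) rotate([0, atan2(117, 520), 0]) cube([37, 30, 533]);
translate([346, 1036, 0]) mirror([1, 0, 0]) rotate([0, atan2(117, 520), 0]) cube([37, 30, 533]);


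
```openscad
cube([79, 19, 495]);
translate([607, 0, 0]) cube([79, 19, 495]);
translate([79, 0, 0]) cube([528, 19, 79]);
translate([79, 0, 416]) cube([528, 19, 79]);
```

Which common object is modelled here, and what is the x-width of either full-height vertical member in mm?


A picture frame. The border width is 79 mm.

Four thin pieces enclosing a rectangular opening — a picture frame. The two full-height stiles are 495 mm tall; the top rail sits at z = 416 and is 79 mm tall, so the border above the opening is 495 − 416 = 79 mm, matching the stile x-width.


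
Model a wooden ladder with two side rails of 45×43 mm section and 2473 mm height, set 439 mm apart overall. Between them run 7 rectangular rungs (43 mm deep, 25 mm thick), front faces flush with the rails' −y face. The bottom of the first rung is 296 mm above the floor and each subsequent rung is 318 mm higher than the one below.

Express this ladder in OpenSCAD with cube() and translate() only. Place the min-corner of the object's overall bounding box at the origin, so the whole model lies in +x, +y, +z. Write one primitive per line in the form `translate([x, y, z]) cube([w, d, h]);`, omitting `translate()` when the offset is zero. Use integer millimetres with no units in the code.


// rung span = 439 - 2*45 = 349
// rung[k] z = 296 + k*318
cube([45, 43, 2473]);
translate([394, 0, 0]) cube([45, 43, 2473]);
translate([45, 0, 296]) cube([349, 43, 25]);
translate([45, 0, 614]) cube([349, 43, 25]);
translate([45, 0, 932]) cube([349, 43, 25]);
translate([45, 0, 1250]) cube([349, 43, 25]);
translate([45, 0, 1568]) cube([349, 43, 25]);
translate([45, 0, 1886]) cube([349, 43, 25]);
translate([45, 0, 2204]) cube([349, 43, 25]);


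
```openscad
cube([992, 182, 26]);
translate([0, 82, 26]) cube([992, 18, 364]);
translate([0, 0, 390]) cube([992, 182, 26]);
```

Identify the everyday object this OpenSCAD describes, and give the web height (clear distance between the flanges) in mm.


An I-beam. The web height is 364 mm.

Two wide flanges with a thin centred web — an I-beam. Overall 416 mm minus two 26 mm flanges gives a web of 416 − 2·26 = 364 mm.


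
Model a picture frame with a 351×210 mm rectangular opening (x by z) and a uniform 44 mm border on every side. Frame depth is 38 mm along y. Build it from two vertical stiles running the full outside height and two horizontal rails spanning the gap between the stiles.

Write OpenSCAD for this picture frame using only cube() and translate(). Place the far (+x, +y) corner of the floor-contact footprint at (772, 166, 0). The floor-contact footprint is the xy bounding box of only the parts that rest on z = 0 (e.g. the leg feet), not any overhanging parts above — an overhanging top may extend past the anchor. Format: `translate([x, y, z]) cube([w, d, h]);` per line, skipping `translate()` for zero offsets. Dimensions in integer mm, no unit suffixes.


translate([333, 128, 0]) cube([44, 38, 298]);
translate([728, 128, 0]) cube([44, 38, 298]);
translate([377, 128, 0]) cube([351, 38, 44]);
translate([377, 128, 254]) cube([351, 38, 44]);


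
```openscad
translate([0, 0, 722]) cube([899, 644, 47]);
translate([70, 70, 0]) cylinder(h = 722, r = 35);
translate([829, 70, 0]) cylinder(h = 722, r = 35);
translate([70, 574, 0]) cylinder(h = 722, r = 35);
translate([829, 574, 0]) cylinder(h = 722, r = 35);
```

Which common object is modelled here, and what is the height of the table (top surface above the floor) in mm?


A table. The table height is 769 mm.

A 899×644×47 slab sits at z = 722 on four Ø70 mm round legs — a table. The top surface is at 722 + 47 = 769 mm.


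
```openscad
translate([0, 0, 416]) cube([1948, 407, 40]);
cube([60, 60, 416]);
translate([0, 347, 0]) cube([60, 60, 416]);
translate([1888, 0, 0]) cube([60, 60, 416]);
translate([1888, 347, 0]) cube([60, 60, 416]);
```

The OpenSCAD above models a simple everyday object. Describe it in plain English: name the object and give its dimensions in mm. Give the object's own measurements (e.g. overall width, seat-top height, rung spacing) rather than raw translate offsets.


A bench: a 1948×407 mm seat slab, 40 mm thick, top at z = 456 mm, on four 60×60 mm square legs flush with the seat corners and standing on z = 0.


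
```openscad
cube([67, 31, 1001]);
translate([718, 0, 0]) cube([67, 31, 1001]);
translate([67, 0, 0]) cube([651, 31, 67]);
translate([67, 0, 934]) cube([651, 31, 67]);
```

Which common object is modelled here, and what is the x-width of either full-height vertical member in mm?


A picture frame. The border width is 67 mm.

Four thin pieces enclosing a rectangular opening — a picture frame. The two full-height stiles are 1001 mm tall; the top rail sits at z = 934 and is 67 mm tall, so the border above the opening is 1001 − 934 = 67 mm, matching the stile x-width.


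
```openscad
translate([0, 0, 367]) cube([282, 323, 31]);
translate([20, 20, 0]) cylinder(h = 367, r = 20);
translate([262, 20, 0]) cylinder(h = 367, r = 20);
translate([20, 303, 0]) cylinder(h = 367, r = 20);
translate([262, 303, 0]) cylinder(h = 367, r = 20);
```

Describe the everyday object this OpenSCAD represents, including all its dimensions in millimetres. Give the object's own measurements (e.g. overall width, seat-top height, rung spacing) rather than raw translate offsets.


A simple wooden stool: a rectangular seat 282 mm (x) by 323 mm (y), 31 mm thick, top face at z = 398 mm, on four round legs, each 40 mm in diameter. The legs rest on z = 0, each leg's axis is inset half a diameter from the nearest pair of seat edges (so the leg's bounding box is flush with the corner).


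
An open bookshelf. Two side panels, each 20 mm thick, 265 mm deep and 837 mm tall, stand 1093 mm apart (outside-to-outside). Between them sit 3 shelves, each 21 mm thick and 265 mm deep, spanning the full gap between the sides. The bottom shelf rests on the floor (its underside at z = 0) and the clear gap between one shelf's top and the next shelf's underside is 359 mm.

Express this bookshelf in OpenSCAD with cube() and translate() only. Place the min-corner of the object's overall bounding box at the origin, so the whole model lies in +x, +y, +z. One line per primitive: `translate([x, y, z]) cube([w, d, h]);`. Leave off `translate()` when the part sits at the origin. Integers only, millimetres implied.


cube([20, 265, 837]);
translate([1073, 0, 0]) cube([20, 265, 837]);
translate([20, 0, 0]) cube([1053, 265, 21]);
translate([20, 0, 380]) cube([1053, 265, 21]);
translate([20, 0, 760]) cube([1053, 265, 21]);


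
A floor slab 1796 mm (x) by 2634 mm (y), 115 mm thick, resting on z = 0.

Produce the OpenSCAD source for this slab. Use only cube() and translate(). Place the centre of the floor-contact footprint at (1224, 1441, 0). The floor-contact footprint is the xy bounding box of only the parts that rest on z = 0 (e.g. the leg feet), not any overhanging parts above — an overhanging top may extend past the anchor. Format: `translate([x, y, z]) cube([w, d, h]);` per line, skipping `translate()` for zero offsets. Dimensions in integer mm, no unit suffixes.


translate([326, 124, 0]) cube([1796, 2634, 115]);


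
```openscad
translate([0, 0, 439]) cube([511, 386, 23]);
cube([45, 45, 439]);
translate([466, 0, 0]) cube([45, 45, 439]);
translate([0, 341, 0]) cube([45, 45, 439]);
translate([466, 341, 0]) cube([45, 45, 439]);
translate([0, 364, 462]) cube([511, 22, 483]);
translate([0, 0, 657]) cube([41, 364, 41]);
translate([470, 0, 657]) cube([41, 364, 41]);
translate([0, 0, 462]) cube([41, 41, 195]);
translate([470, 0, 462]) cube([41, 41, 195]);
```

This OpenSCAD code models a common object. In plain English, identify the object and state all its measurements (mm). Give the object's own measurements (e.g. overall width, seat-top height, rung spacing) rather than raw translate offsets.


A chair. The seat is a 511×386×23 mm slab with its top at z = 462 mm, on four 45×45 mm corner legs (flush with the seat edges, standing on z = 0). A flat backrest 22 mm thick, 483 mm tall, spans the full seat width and rises from the seat top along its +y edge, rear face flush with the rear of the seat. Two armrests of 41×41 mm section run along each side from the seat's front edge to the front of the backrest, top faces 236 mm above the seat top and outer faces flush with the seat's x-edges; a 41×41 mm post under the front of each armrest stands on the seat at the front corner.


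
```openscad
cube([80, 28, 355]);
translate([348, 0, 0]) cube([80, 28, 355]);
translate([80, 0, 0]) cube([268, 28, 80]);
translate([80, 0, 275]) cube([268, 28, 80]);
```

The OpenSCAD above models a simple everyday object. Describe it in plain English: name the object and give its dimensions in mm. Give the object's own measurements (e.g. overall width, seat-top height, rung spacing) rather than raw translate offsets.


A rectangular picture frame lying in the x–z plane (depth along y). The opening is 268 mm wide (x) by 195 mm tall (z), surrounded by a border 80 mm wide on all four sides. The frame is 28 mm deep and is made of two full-height vertical stiles with two horizontal rails fitted between them.


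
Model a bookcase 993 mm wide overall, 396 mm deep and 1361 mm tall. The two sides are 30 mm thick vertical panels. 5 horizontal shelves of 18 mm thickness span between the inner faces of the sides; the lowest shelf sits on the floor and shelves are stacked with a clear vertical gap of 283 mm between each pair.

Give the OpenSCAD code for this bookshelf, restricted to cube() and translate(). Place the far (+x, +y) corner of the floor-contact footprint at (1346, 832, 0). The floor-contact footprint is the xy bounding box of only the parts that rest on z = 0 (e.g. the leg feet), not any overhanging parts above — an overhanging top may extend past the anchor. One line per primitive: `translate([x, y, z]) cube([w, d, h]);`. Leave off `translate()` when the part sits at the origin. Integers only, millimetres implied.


translate([353, 436, 0]) cube([30, 396, 1361]);
translate([1316, 436, 0]) cube([30, 396, 1361]);
translate([383, 436, 0]) cube([933, 396, 18]);
translate([383, 436, 301]) cube([933, 396, 18]);
translate([383, 436, 602]) cube([933, 396, 18]);
translate([383, 436, 903]) cube([933, 396, 18]);
translate([383, 436, 1204]) cube([933, 396, 18]);


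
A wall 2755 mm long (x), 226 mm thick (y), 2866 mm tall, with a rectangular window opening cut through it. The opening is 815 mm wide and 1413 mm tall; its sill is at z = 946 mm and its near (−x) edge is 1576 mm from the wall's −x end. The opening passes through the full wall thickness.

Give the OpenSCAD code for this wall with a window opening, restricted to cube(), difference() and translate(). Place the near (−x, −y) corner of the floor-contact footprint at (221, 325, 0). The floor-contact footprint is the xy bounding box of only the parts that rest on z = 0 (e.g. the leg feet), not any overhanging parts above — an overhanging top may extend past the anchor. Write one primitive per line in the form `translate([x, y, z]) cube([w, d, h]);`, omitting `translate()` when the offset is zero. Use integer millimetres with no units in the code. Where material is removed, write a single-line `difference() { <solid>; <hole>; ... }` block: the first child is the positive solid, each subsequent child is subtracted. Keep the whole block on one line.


difference() { translate([221, 325, 0]) cube([2755, 226, 2866]); translate([1797, 325, 946]) cube([815, 226, 1413]); }


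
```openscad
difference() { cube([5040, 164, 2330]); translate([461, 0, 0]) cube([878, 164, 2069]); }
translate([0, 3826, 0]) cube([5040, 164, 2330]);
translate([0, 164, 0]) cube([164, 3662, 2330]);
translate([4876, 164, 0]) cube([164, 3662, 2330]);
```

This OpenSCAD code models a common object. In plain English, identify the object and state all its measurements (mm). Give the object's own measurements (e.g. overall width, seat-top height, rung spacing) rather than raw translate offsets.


A single room: four walls, each 2330 mm tall and 164 mm thick, enclosing an outside footprint 5040×3990 mm (x × y), no floor or roof. The front and back walls (−y and +y sides) run the full x-width; the side walls fit between their inner faces. A door opening 878 mm wide and 2069 mm tall is cut through the front wall from the floor up, its −x edge 461 mm from the wall's −x end.


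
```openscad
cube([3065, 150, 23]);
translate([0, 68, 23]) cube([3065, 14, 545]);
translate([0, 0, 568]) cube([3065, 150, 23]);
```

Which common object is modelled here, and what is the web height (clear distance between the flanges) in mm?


An I-beam. The web height is 545 mm.

Two wide flanges with a thin centred web — an I-beam. Overall 591 mm minus two 23 mm flanges gives a web of 591 − 2·23 = 545 mm.


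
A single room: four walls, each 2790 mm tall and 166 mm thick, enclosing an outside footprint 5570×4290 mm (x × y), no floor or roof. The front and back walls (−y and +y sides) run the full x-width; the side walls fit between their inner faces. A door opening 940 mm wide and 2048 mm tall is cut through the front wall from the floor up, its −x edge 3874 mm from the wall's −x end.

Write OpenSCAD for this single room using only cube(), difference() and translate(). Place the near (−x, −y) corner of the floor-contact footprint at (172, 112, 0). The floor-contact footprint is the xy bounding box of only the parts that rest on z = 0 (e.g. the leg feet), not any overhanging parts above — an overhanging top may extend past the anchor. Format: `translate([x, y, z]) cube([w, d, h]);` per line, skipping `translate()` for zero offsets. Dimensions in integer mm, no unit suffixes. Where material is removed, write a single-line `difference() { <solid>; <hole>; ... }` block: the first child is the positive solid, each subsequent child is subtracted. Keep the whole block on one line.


difference() { translate([172, 112, 0]) cube([5570, 166, 2790]); translate([4046, 112, 0]) cube([940, 166, 2048]); }
translate([172, 4236, 0]) cube([5570, 166, 2790]);
translate([172, 278, 0]) cube([166, 3958, 2790]);
translate([5576, 278, 0]) cube([166, 3958, 2790]);
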